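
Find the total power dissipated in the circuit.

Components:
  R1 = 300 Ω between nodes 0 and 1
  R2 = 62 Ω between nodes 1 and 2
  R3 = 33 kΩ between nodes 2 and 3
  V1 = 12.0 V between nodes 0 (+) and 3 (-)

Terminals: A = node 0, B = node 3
Nodal analysis, taking node 3 as the 0 V reference.
Source V1 fixes V_0 = 12 V.
KCL at each unknown node (sum of currents leaving = 0; resistances in Ω):
  Node 1: (V_1 - 12)/300 + (V_1 - V_2)/62 = 0
  Node 2: (V_2 - V_1)/62 + (V_2 - 0)/33000 = 0
Collecting terms (coefficients in siemens):
  0.01946·V_1 - 0.01613·V_2 = 0.04
  0.01616·V_2 - 0.01613·V_1 = 0
Determinant D = (0.01946)(0.01616) - (-0.01613)(-0.01613) = 0.00005435
V_1 = [(0.04)(0.01616) - (-0.01613)(0)]/D = 11.89 V
V_2 = [(0.01946)(0) - (0.04)(-0.01613)]/D = 11.87 V
Power in each resistor, P = (ΔV)²/R:
  P_R1 = (12 - 11.89)²/300 = 0.00003881 W
  P_R2 = (11.89 - 11.87)²/62 = 0.000008021 W
  P_R3 = (11.87 - 0)²/33000 = 0.004269 W
P_total = P_R1 + P_R2 + P_R3 = 0.004316 W

Final answer: 0.004316 W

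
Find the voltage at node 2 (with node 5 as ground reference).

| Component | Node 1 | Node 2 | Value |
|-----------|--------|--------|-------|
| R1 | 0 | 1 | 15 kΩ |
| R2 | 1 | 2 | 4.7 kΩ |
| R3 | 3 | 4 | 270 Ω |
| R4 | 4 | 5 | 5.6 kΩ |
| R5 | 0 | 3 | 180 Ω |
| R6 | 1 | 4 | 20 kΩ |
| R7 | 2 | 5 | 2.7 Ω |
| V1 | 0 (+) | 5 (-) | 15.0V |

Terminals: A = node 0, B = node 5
Nodal analysis, taking node 5 as the 0 V reference.
Source V1 fixes V_0 = 15 V.
KCL at each unknown node (sum of currents leaving = 0; resistances in Ω):
  Node 1: (V_1 - 15)/15000 + (V_1 - V_2)/4700 + (V_1 - V_4)/20000 = 0
  Node 2: (V_2 - V_1)/4700 + (V_2 - 0)/2.7 = 0
  Node 3: (V_3 - V_4)/270 + (V_3 - 15)/180 = 0
  Node 4: (V_4 - V_3)/270 + (V_4 - 0)/5600 + (V_4 - V_1)/20000 = 0
Collecting terms (coefficients in siemens):
  0.0003294·V_1 - 0.0002128·V_2 - 0.00005·V_4 = 0.001
  0.3706·V_2 - 0.0002128·V_1 = 0
  0.009259·V_3 - 0.003704·V_4 = 0.08333
  0.003932·V_4 - 0.00005·V_1 - 0.003704·V_3 = 0
Solving these 4 simultaneous equations (Gaussian elimination) gives:
  V_1 = 5.118 V, V_2 = 0.002938 V, V_3 = 14.48 V, V_4 = 13.71 V
The requested potential is V_2 = 0.002938 V.

Final answer: V_2 = 0.002938 V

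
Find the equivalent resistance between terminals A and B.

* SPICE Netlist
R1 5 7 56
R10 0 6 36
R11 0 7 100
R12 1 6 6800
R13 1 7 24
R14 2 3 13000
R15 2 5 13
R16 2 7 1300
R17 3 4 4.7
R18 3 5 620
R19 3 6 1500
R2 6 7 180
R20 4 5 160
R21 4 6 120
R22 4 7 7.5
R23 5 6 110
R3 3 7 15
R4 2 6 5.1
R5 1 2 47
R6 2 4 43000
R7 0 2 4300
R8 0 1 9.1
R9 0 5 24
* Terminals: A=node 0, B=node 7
The network is not a plain series/parallel combination. Inject a 1 A test current into terminal A (node 0) and return it from terminal B (node 7); then R_eq = V_A / (1 A).
Nodal analysis, taking node 7 as the 0 V reference.
Current source I_test pushes 1 A into node 0 and draws it out of node 7.
KCL at each unknown node (sum of currents leaving = 0; resistances in Ω):
  Node 0: (V_0 - V_2)/4300 + (V_0 - V_1)/9.1 + (V_0 - V_5)/24 + (V_0 - V_6)/36 + (V_0 - 0)/100 - 1 = 0
  Node 1: (V_1 - V_0)/9.1 + (V_1 - V_2)/47 + (V_1 - V_6)/6800 + (V_1 - 0)/24 = 0
  Node 2: (V_2 - V_0)/4300 + (V_2 - V_1)/47 + (V_2 - V_6)/5.1 + (V_2 - V_4)/43000 + (V_2 - V_3)/13000 + (V_2 - V_5)/13 + (V_2 - 0)/1300 = 0
  Node 3: (V_3 - V_2)/13000 + (V_3 - 0)/15 + (V_3 - V_4)/4.7 + (V_3 - V_5)/620 + (V_3 - V_6)/1500 = 0
  Node 4: (V_4 - V_2)/43000 + (V_4 - V_3)/4.7 + (V_4 - V_5)/160 + (V_4 - V_6)/120 + (V_4 - 0)/7.5 = 0
  Node 5: (V_5 - V_0)/24 + (V_5 - V_2)/13 + (V_5 - V_3)/620 + (V_5 - V_4)/160 + (V_5 - 0)/56 + (V_5 - V_6)/110 = 0
  Node 6: (V_6 - V_0)/36 + (V_6 - V_1)/6800 + (V_6 - V_2)/5.1 + (V_6 - V_3)/1500 + (V_6 - V_4)/120 + (V_6 - V_5)/110 + (V_6 - 0)/180 = 0
Collecting terms (coefficients in siemens):
  0.1896·V_0 - 0.1099·V_1 - 0.0002326·V_2 - 0.04167·V_5 - 0.02778·V_6 = 1
  0.173·V_1 - 0.1099·V_0 - 0.02128·V_2 - 0.0001471·V_6 = 0
  0.2954·V_2 - 0.0002326·V_0 - 0.02128·V_1 - 0.00007692·V_3 - 0.00002326·V_4 - 0.07692·V_5 - 0.1961·V_6 = 0
  0.2818·V_3 - 0.00007692·V_2 - 0.2128·V_4 - 0.001613·V_5 - 0.0006667·V_6 = 0
  0.3607·V_4 - 0.00002326·V_2 - 0.2128·V_3 - 0.00625·V_5 - 0.008333·V_6 = 0
  0.1534·V_5 - 0.04167·V_0 - 0.07692·V_2 - 0.001613·V_3 - 0.00625·V_4 - 0.009091·V_6 = 0
  0.2476·V_6 - 0.02778·V_0 - 0.0001471·V_1 - 0.1961·V_2 - 0.0006667·V_3 - 0.008333·V_4 - 0.009091·V_5 = 0
Solving these 7 simultaneous equations (Gaussian elimination) gives:
  V_0 = 15.24 V, V_1 = 10.92 V, V_2 = 9.999 V, V_3 = 0.6956 V
  V_4 = 0.812 V, V_5 = 9.787 V, V_6 = 10.02 V
R_eq = V_0 / 1 A = 15.24 Ω

Final answer: 15.24 Ω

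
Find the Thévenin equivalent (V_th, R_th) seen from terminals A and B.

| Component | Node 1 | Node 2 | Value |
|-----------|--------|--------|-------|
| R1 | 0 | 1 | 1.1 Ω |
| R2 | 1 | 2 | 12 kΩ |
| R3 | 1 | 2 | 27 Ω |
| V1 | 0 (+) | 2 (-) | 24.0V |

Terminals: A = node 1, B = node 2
Step 1 — V_th is the open-circuit voltage V_A - V_B (nothing connected across the terminals).
Nodal analysis, taking node 2 as the 0 V reference.
Source V1 fixes V_0 = 24 V.
KCL at each unknown node (sum of currents leaving = 0; resistances in Ω):
  Node 1: (V_1 - 24)/1.1 + (V_1 - 0)/12000 + (V_1 - 0)/27 = 0
Collecting terms: 0.9462 × V_1 = 21.82  =>  V_1 = 23.06 V
V_th = V_1 - V_2 = 23.06 - 0 = 23.06 V
Step 2 — R_th: zero the source — replace V1 by a short circuit (node 2 merges into node 0) — and find the resistance seen between A (node 1) and B (node 0).
Reduce the network between node 1 (A) and node 0 (B) by series/parallel combination:
  Rp1 = R1 ‖ R2 ‖ R3 (parallel, all between nodes 0 and 1) = 1/(1/1.1 + 1/12000 + 1/27) = 1.057 Ω
R_th = 1.057 Ω

Final answer: V_th = 23.06 V, R_th = 1.057 Ω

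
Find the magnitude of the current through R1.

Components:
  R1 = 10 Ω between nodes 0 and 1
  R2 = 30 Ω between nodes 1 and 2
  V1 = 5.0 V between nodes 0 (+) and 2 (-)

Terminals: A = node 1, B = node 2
Nodal analysis, taking node 2 as the 0 V reference.
Source V1 fixes V_0 = 5 V.
KCL at each unknown node (sum of currents leaving = 0; resistances in Ω):
  Node 1: (V_1 - 5)/10 + (V_1 - 0)/30 = 0
Collecting terms: 0.1333 × V_1 = 0.5  =>  V_1 = 3.75 V
I_R1 = (V_0 - V_1)/R1 = (5 - 3.75)/10 = 0.125 A
|I_R1| = 0.125 A

Final answer: |I_R1| = 0.125 A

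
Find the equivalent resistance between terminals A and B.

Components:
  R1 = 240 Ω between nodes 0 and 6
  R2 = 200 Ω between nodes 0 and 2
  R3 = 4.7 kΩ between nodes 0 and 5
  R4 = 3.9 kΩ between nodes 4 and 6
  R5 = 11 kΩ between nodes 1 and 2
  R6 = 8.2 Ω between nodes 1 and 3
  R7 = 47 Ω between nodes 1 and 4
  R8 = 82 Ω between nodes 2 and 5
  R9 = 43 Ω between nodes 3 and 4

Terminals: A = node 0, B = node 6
Reduce the network between node 0 (A) and node 6 (B) by series/parallel combination:
  Rs1 = R6 + R9 (series, joined only at node 3) = 8.2 + 43 = 51.2 Ω
  Rp1 = R7 ‖ Rs1 (parallel, both between nodes 1 and 4) = 1/(1/47 + 1/51.2) = 24.51 Ω
  Rs2 = R5 + Rp1 (series, joined only at node 1) = 11000 + 24.51 = 11020 Ω
  Rs3 = R4 + Rs2 (series, joined only at node 4) = 3900 + 11020 = 14920 Ω
  Rs4 = R3 + R8 (series, joined only at node 5) = 4700 + 82 = 4782 Ω
  Rp2 = R2 ‖ Rs4 (parallel, both between nodes 0 and 2) = 1/(1/200 + 1/4782) = 192 Ω
  Rs5 = Rs3 + Rp2 (series, joined only at node 2) = 14920 + 192 = 15120 Ω
  Rp3 = R1 ‖ Rs5 (parallel, both between nodes 0 and 6) = 1/(1/240 + 1/15120) = 236.2 Ω
R_eq = 236.2 Ω

Final answer: 236.2 Ω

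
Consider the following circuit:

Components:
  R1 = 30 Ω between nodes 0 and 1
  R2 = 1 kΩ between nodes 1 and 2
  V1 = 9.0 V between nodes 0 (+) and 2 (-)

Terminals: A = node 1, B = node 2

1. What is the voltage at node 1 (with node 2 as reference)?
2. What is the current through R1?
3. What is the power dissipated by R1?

Nodal analysis, taking node 2 as the 0 V reference.
Source V1 fixes V_0 = 9 V.
KCL at each unknown node (sum of currents leaving = 0; resistances in Ω):
  Node 1: (V_1 - 9)/30 + (V_1 - 0)/1000 = 0
Collecting terms: 0.03433 × V_1 = 0.3  =>  V_1 = 8.738 V
Part 1:
  Read off the nodal solution: V_1 = 8.738 V
Part 2:
  I_R1 = (V_0 - V_1)/R1 = (9 - 8.738)/30 = 0.008738 A
  Magnitude: I_R1 = 0.008738 A
Part 3:
  I_R1 = (V_0 - V_1)/R1 = (9 - 8.738)/30 = 0.008738 A
  P_R1 = I_R1² × R1 = (0.008738)² × 30 = 0.002291 W

Final answers:
1. V_1 = 8.738 V
2. I_R1 = 0.008738 A
3. P_R1 = 0.002291 W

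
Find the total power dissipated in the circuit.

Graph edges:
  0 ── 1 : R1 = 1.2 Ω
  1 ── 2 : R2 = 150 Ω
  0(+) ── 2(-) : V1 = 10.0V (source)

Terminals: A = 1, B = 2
Nodal analysis, taking node 2 as the 0 V reference.
Source V1 fixes V_0 = 10 V.
KCL at each unknown node (sum of currents leaving = 0; resistances in Ω):
  Node 1: (V_1 - 10)/1.2 + (V_1 - 0)/150 = 0
Collecting terms: 0.84 × V_1 = 8.333  =>  V_1 = 9.921 V
Power in each resistor, P = (ΔV)²/R:
  P_R1 = (10 - 9.921)²/1.2 = 0.005249 W
  P_R2 = (9.921 - 0)²/150 = 0.6561 W
P_total = P_R1 + P_R2 = 0.6614 W

Final answer: 0.6614 W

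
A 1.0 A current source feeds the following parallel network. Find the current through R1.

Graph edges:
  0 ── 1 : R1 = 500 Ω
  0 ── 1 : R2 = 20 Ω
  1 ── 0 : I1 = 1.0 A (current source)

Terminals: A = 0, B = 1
All resistors sit directly between nodes 0 and 1, so they are in parallel and share one voltage V; the full source current 1 A splits among them.
1/R_par = 1/500 + 1/20 = 0.052 S  =>  R_par = 19.23 Ω
V = I × R_par = 1 × 19.23 = 19.23 V
I_R1 = V/R1 = 19.23/500 = 0.03846 A

Final answer: 0.03846 A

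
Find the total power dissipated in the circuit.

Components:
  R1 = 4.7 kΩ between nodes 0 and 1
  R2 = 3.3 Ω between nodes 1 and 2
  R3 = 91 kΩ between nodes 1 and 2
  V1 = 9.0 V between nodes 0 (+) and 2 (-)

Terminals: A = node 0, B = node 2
Nodal analysis, taking node 2 as the 0 V reference.
Source V1 fixes V_0 = 9 V.
KCL at each unknown node (sum of currents leaving = 0; resistances in Ω):
  Node 1: (V_1 - 9)/4700 + (V_1 - 0)/3.3 + (V_1 - 0)/91000 = 0
Collecting terms: 0.3033 × V_1 = 0.001915  =>  V_1 = 0.006314 V
Power in each resistor, P = (ΔV)²/R:
  P_R1 = (9 - 0.006314)²/4700 = 0.01721 W
  P_R2 = (0.006314 - 0)²/3.3 = 0.00001208 W
  P_R3 = (0.006314 - 0)²/91000 = 0.0000000004382 W
P_total = P_R1 + P_R2 + P_R3 = 0.01722 W

Final answer: 0.01722 W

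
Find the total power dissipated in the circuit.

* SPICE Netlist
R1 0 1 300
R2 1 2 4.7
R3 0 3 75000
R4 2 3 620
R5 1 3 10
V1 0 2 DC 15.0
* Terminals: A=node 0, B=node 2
Nodal analysis, taking node 2 as the 0 V reference.
Source V1 fixes V_0 = 15 V.
KCL at each unknown node (sum of currents leaving = 0; resistances in Ω):
  Node 1: (V_1 - 15)/300 + (V_1 - 0)/4.7 + (V_1 - V_3)/10 = 0
  Node 3: (V_3 - 15)/75000 + (V_3 - 0)/620 + (V_3 - V_1)/10 = 0
Collecting terms (coefficients in siemens):
  0.3161·V_1 - 0.1·V_3 = 0.05
  0.1016·V_3 - 0.1·V_1 = 0.0002
Determinant D = (0.3161)(0.1016) - (-0.1)(-0.1) = 0.02212
V_1 = [(0.05)(0.1016) - (-0.1)(0.0002)]/D = 0.2306 V
V_3 = [(0.3161)(0.0002) - (0.05)(-0.1)]/D = 0.2289 V
Power in each resistor, P = (ΔV)²/R:
  P_R1 = (15 - 0.2306)²/300 = 0.7271 W
  P_R2 = (0.2306 - 0)²/4.7 = 0.01131 W
  P_R3 = (15 - 0.2289)²/75000 = 0.002909 W
  P_R4 = (0 - 0.2289)²/620 = 0.00008448 W
  P_R5 = (0.2306 - 0.2289)²/10 = 0.0000002964 W
P_total = P_R1 + P_R2 + P_R3 + P_R4 + P_R5 = 0.7414 W

Final answer: 0.7414 W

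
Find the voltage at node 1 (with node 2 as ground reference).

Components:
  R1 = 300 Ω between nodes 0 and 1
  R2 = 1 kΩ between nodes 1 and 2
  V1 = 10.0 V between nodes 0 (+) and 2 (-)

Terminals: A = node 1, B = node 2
Nodal analysis, taking node 2 as the 0 V reference.
Source V1 fixes V_0 = 10 V.
KCL at each unknown node (sum of currents leaving = 0; resistances in Ω):
  Node 1: (V_1 - 10)/300 + (V_1 - 0)/1000 = 0
Collecting terms: 0.004333 × V_1 = 0.03333  =>  V_1 = 7.692 V
The requested potential is V_1 = 7.692 V.

Final answer: V_1 = 7.692 V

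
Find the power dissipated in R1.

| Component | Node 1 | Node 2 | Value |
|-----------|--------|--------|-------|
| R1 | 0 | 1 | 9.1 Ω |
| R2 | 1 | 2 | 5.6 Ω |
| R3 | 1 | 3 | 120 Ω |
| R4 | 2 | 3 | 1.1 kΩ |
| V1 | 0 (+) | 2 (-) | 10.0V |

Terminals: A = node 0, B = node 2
Nodal analysis, taking node 2 as the 0 V reference.
Source V1 fixes V_0 = 10 V.
KCL at each unknown node (sum of currents leaving = 0; resistances in Ω):
  Node 1: (V_1 - 10)/9.1 + (V_1 - 0)/5.6 + (V_1 - V_3)/120 = 0
  Node 3: (V_3 - V_1)/120 + (V_3 - 0)/1100 = 0
Collecting terms (coefficients in siemens):
  0.2968·V_1 - 0.008333·V_3 = 1.099
  0.009242·V_3 - 0.008333·V_1 = 0
Determinant D = (0.2968)(0.009242) - (-0.008333)(-0.008333) = 0.002674
V_1 = [(1.099)(0.009242) - (-0.008333)(0)]/D = 3.799 V
V_3 = [(0.2968)(0) - (1.099)(-0.008333)]/D = 3.425 V
I_R1 = (V_0 - V_1)/R1 = (10 - 3.799)/9.1 = 0.6815 A
P_R1 = I_R1² × R1 = (0.6815)² × 9.1 = 4.226 W

Final answer: 4.226 W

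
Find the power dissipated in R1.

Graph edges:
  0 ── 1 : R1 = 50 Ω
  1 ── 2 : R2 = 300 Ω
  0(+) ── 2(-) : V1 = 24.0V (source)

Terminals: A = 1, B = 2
Nodal analysis, taking node 2 as the 0 V reference.
Source V1 fixes V_0 = 24 V.
KCL at each unknown node (sum of currents leaving = 0; resistances in Ω):
  Node 1: (V_1 - 24)/50 + (V_1 - 0)/300 = 0
Collecting terms: 0.02333 × V_1 = 0.48  =>  V_1 = 20.57 V
I_R1 = (V_0 - V_1)/R1 = (24 - 20.57)/50 = 0.06857 A
P_R1 = I_R1² × R1 = (0.06857)² × 50 = 0.2351 W

Final answer: 0.2351 W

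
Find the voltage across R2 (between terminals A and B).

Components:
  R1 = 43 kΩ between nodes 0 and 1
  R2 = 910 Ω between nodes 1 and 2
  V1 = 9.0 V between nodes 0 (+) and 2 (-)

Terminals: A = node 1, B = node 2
R1 and R2 are in series across V1 (node 0 → node 1 → node 2), and the output A–B is taken across R2, so this is a voltage divider.
Series current: I = V1/(R1 + R2) = 9/(43000 + 910) = 9/43910 = 0.000205 A
V_R2 = I × R2 = V1 × R2/(R1 + R2) = 9 × 910/43910 = 0.1865 V

Final answer: 0.1865 V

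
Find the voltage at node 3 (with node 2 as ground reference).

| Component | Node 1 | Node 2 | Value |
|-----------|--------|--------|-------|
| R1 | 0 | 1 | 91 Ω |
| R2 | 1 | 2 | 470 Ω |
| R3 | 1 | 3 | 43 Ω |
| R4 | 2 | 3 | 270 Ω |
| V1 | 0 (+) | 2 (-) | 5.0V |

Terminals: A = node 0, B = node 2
Nodal analysis, taking node 2 as the 0 V reference.
Source V1 fixes V_0 = 5 V.
KCL at each unknown node (sum of currents leaving = 0; resistances in Ω):
  Node 1: (V_1 - 5)/91 + (V_1 - 0)/470 + (V_1 - V_3)/43 = 0
  Node 3: (V_3 - V_1)/43 + (V_3 - 0)/270 = 0
Collecting terms (coefficients in siemens):
  0.03637·V_1 - 0.02326·V_3 = 0.05495
  0.02696·V_3 - 0.02326·V_1 = 0
Determinant D = (0.03637)(0.02696) - (-0.02326)(-0.02326) = 0.0004398
V_1 = [(0.05495)(0.02696) - (-0.02326)(0)]/D = 3.368 V
V_3 = [(0.03637)(0) - (0.05495)(-0.02326)]/D = 2.906 V
The requested potential is V_3 = 2.906 V.

Final answer: V_3 = 2.906 V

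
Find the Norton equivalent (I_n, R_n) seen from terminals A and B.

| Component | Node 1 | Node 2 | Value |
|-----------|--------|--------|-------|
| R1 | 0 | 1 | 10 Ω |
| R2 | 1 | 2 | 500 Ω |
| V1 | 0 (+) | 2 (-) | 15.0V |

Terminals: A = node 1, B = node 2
Find the Thévenin equivalent first; then I_n = V_th/R_th and R_n = R_th.
Step 1 — V_th is the open-circuit voltage V_A - V_B (nothing connected across the terminals).
Nodal analysis, taking node 2 as the 0 V reference.
Source V1 fixes V_0 = 15 V.
KCL at each unknown node (sum of currents leaving = 0; resistances in Ω):
  Node 1: (V_1 - 15)/10 + (V_1 - 0)/500 = 0
Collecting terms: 0.102 × V_1 = 1.5  =>  V_1 = 14.71 V
V_th = V_1 - V_2 = 14.71 - 0 = 14.71 V
Step 2 — R_th: zero the source — replace V1 by a short circuit (node 2 merges into node 0) — and find the resistance seen between A (node 1) and B (node 0).
Reduce the network between node 1 (A) and node 0 (B) by series/parallel combination:
  Rp1 = R1 ‖ R2 (parallel, both between nodes 0 and 1) = 1/(1/10 + 1/500) = 9.804 Ω
R_th = 9.804 Ω
I_n = V_th/R_th = 14.71/9.804 = 1.5 A, and R_n = R_th = 9.804 Ω

Final answer: I_n = 1.5 A, R_n = 9.804 Ω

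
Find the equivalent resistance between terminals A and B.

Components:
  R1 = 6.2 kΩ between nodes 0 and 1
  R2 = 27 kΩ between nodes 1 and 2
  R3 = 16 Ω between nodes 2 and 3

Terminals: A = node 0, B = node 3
Reduce the network between node 0 (A) and node 3 (B) by series/parallel combination:
  Rs1 = R1 + R2 (series, joined only at node 1) = 6200 + 27000 = 33200 Ω
  Rs2 = R3 + Rs1 (series, joined only at node 2) = 16 + 33200 = 33220 Ω
R_eq = 33.22 kΩ

Final answer: 33.22 kΩ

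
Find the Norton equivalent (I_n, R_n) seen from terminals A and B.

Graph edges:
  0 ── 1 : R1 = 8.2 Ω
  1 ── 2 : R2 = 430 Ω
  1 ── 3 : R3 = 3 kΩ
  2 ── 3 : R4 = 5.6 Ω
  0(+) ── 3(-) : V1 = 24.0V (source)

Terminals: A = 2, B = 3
Find the Thévenin equivalent first; then I_n = V_th/R_th and R_n = R_th.
Step 1 — V_th is the open-circuit voltage V_A - V_B (nothing connected across the terminals).
Nodal analysis, taking node 3 as the 0 V reference.
Source V1 fixes V_0 = 24 V.
KCL at each unknown node (sum of currents leaving = 0; resistances in Ω):
  Node 1: (V_1 - 24)/8.2 + (V_1 - V_2)/430 + (V_1 - 0)/3000 = 0
  Node 2: (V_2 - V_1)/430 + (V_2 - 0)/5.6 = 0
Collecting terms (coefficients in siemens):
  0.1246·V_1 - 0.002326·V_2 = 2.927
  0.1809·V_2 - 0.002326·V_1 = 0
Determinant D = (0.1246)(0.1809) - (-0.002326)(-0.002326) = 0.02254
V_1 = [(2.927)(0.1809) - (-0.002326)(0)]/D = 23.49 V
V_2 = [(0.1246)(0) - (2.927)(-0.002326)]/D = 0.302 V
V_th = V_2 - V_3 = 0.302 - 0 = 0.302 V
Step 2 — R_th: zero the source — replace V1 by a short circuit (node 3 merges into node 0) — and find the resistance seen between A (node 2) and B (node 0).
Reduce the network between node 2 (A) and node 0 (B) by series/parallel combination:
  Rp1 = R1 ‖ R3 (parallel, both between nodes 0 and 1) = 1/(1/8.2 + 1/3000) = 8.178 Ω
  Rs1 = R2 + Rp1 (series, joined only at node 1) = 430 + 8.178 = 438.2 Ω
  Rp2 = R4 ‖ Rs1 (parallel, both between nodes 0 and 2) = 1/(1/5.6 + 1/438.2) = 5.529 Ω
R_th = 5.529 Ω
I_n = V_th/R_th = 0.302/5.529 = 0.05462 A, and R_n = R_th = 5.529 Ω

Final answer: I_n = 0.05462 A, R_n = 5.529 Ω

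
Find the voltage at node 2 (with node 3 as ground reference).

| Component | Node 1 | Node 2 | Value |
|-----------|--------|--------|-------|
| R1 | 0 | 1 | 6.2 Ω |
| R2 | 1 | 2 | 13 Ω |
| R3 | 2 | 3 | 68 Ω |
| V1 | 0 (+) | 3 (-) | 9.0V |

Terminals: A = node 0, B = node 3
Nodal analysis, taking node 3 as the 0 V reference.
Source V1 fixes V_0 = 9 V.
KCL at each unknown node (sum of currents leaving = 0; resistances in Ω):
  Node 1: (V_1 - 9)/6.2 + (V_1 - V_2)/13 = 0
  Node 2: (V_2 - V_1)/13 + (V_2 - 0)/68 = 0
Collecting terms (coefficients in siemens):
  0.2382·V_1 - 0.07692·V_2 = 1.452
  0.09163·V_2 - 0.07692·V_1 = 0
Determinant D = (0.2382)(0.09163) - (-0.07692)(-0.07692) = 0.01591
V_1 = [(1.452)(0.09163) - (-0.07692)(0)]/D = 8.36 V
V_2 = [(0.2382)(0) - (1.452)(-0.07692)]/D = 7.018 V
The requested potential is V_2 = 7.018 V.

Final answer: V_2 = 7.018 V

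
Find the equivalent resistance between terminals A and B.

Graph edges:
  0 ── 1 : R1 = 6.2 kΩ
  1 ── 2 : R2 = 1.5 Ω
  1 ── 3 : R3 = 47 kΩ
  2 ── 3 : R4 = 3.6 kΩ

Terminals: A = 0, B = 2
Reduce the network between node 0 (A) and node 2 (B) by series/parallel combination:
  Rs1 = R3 + R4 (series, joined only at node 3) = 47000 + 3600 = 50600 Ω
  Rp1 = R2 ‖ Rs1 (parallel, both between nodes 1 and 2) = 1/(1/1.5 + 1/50600) = 1.5 Ω
  Rs2 = R1 + Rp1 (series, joined only at node 1) = 6200 + 1.5 = 6201 Ω
R_eq = 6.201 kΩ

Final answer: 6.201 kΩ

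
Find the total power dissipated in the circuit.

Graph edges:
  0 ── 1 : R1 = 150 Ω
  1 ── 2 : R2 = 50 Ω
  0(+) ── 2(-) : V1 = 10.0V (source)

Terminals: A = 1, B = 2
Nodal analysis, taking node 2 as the 0 V reference.
Source V1 fixes V_0 = 10 V.
KCL at each unknown node (sum of currents leaving = 0; resistances in Ω):
  Node 1: (V_1 - 10)/150 + (V_1 - 0)/50 = 0
Collecting terms: 0.02667 × V_1 = 0.06667  =>  V_1 = 2.5 V
Power in each resistor, P = (ΔV)²/R:
  P_R1 = (10 - 2.5)²/150 = 0.375 W
  P_R2 = (2.5 - 0)²/50 = 0.125 W
P_total = P_R1 + P_R2 = 0.5 W

Final answer: 0.5 W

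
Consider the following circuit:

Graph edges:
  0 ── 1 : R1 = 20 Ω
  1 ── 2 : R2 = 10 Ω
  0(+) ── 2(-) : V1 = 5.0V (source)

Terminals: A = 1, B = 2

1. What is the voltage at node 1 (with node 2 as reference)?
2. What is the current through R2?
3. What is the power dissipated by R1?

Nodal analysis, taking node 2 as the 0 V reference.
Source V1 fixes V_0 = 5 V.
KCL at each unknown node (sum of currents leaving = 0; resistances in Ω):
  Node 1: (V_1 - 5)/20 + (V_1 - 0)/10 = 0
Collecting terms: 0.15 × V_1 = 0.25  =>  V_1 = 1.667 V
Part 1:
  Read off the nodal solution: V_1 = 1.667 V
Part 2:
  I_R2 = (V_1 - V_2)/R2 = (1.667 - 0)/10 = 0.1667 A
  Magnitude: I_R2 = 0.1667 A
Part 3:
  I_R1 = (V_0 - V_1)/R1 = (5 - 1.667)/20 = 0.1667 A
  P_R1 = I_R1² × R1 = (0.1667)² × 20 = 0.5556 W

Final answers:
1. V_1 = 1.667 V
2. I_R2 = 0.1667 A
3. P_R1 = 0.5556 W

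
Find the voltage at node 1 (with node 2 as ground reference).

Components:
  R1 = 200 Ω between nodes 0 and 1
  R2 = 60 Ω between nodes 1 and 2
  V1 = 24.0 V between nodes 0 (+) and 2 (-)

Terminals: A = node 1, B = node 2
Nodal analysis, taking node 2 as the 0 V reference.
Source V1 fixes V_0 = 24 V.
KCL at each unknown node (sum of currents leaving = 0; resistances in Ω):
  Node 1: (V_1 - 24)/200 + (V_1 - 0)/60 = 0
Collecting terms: 0.02167 × V_1 = 0.12  =>  V_1 = 5.538 V
The requested potential is V_1 = 5.538 V.

Final answer: V_1 = 5.538 V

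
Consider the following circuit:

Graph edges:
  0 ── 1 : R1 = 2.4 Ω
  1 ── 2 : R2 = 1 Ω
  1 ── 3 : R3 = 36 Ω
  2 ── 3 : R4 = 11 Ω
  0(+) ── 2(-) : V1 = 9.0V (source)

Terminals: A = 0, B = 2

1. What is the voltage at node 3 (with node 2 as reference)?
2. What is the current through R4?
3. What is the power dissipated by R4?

Nodal analysis, taking node 2 as the 0 V reference.
Source V1 fixes V_0 = 9 V.
KCL at each unknown node (sum of currents leaving = 0; resistances in Ω):
  Node 1: (V_1 - 9)/2.4 + (V_1 - 0)/1 + (V_1 - V_3)/36 = 0
  Node 3: (V_3 - V_1)/36 + (V_3 - 0)/11 = 0
Collecting terms (coefficients in siemens):
  1.444·V_1 - 0.02778·V_3 = 3.75
  0.1187·V_3 - 0.02778·V_1 = 0
Determinant D = (1.444)(0.1187) - (-0.02778)(-0.02778) = 0.1707
V_1 = [(3.75)(0.1187) - (-0.02778)(0)]/D = 2.608 V
V_3 = [(1.444)(0) - (3.75)(-0.02778)]/D = 0.6104 V
Part 1:
  Read off the nodal solution: V_3 = 0.6104 V
Part 2:
  I_R4 = (V_2 - V_3)/R4 = (0 - 0.6104)/11 = -0.05549 A
  Magnitude: I_R4 = 0.05549 A
Part 3:
  I_R4 = (V_2 - V_3)/R4 = (0 - 0.6104)/11 = -0.05549 A
  P_R4 = I_R4² × R4 = (-0.05549)² × 11 = 0.03387 W

Final answers:
1. V_3 = 0.6104 V
2. I_R4 = 0.05549 A
3. P_R4 = 0.03387 W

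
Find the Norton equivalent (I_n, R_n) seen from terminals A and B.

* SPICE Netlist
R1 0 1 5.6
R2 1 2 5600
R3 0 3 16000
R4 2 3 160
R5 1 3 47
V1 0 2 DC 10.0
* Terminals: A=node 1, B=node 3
Find the Thévenin equivalent first; then I_n = V_th/R_th and R_n = R_th.
Step 1 — V_th is the open-circuit voltage V_A - V_B (nothing connected across the terminals).
Nodal analysis, taking node 2 as the 0 V reference.
Source V1 fixes V_0 = 10 V.
KCL at each unknown node (sum of currents leaving = 0; resistances in Ω):
  Node 1: (V_1 - 10)/5.6 + (V_1 - 0)/5600 + (V_1 - V_3)/47 = 0
  Node 3: (V_3 - 10)/16000 + (V_3 - 0)/160 + (V_3 - V_1)/47 = 0
Collecting terms (coefficients in siemens):
  0.2·V_1 - 0.02128·V_3 = 1.786
  0.02759·V_3 - 0.02128·V_1 = 0.000625
Determinant D = (0.2)(0.02759) - (-0.02128)(-0.02128) = 0.005066
V_1 = [(1.786)(0.02759) - (-0.02128)(0.000625)]/D = 9.728 V
V_3 = [(0.2)(0.000625) - (1.786)(-0.02128)]/D = 7.525 V
V_th = V_1 - V_3 = 9.728 - 7.525 = 2.203 V
Step 2 — R_th: zero the source — replace V1 by a short circuit (node 2 merges into node 0) — and find the resistance seen between A (node 1) and B (node 3).
Reduce the network between node 1 (A) and node 3 (B) by series/parallel combination:
  Rp1 = R1 ‖ R2 (parallel, both between nodes 0 and 1) = 1/(1/5.6 + 1/5600) = 5.594 Ω
  Rp2 = R3 ‖ R4 (parallel, both between nodes 0 and 3) = 1/(1/16000 + 1/160) = 158.4 Ω
  Rs1 = Rp1 + Rp2 (series, joined only at node 0) = 5.594 + 158.4 = 164 Ω
  Rp3 = R5 ‖ Rs1 (parallel, both between nodes 1 and 3) = 1/(1/47 + 1/164) = 36.53 Ω
R_th = 36.53 Ω
I_n = V_th/R_th = 2.203/36.53 = 0.06031 A, and R_n = R_th = 36.53 Ω

Final answer: I_n = 0.06031 A, R_n = 36.53 Ω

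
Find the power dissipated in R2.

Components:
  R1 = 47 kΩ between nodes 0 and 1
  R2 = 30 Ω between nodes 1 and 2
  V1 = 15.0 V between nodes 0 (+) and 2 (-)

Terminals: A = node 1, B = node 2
Nodal analysis, taking node 2 as the 0 V reference.
Source V1 fixes V_0 = 15 V.
KCL at each unknown node (sum of currents leaving = 0; resistances in Ω):
  Node 1: (V_1 - 15)/47000 + (V_1 - 0)/30 = 0
Collecting terms: 0.03335 × V_1 = 0.0003191  =>  V_1 = 0.009568 V
I_R2 = (V_1 - V_2)/R2 = (0.009568 - 0)/30 = 0.0003189 A
P_R2 = I_R2² × R2 = (0.0003189)² × 30 = 0.000003052 W

Final answer: 3.052e-06 W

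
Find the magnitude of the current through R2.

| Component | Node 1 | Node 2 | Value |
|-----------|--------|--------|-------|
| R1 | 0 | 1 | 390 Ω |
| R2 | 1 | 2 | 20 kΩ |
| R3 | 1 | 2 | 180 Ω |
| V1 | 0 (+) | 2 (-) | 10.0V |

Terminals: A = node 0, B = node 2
Nodal analysis, taking node 2 as the 0 V reference.
Source V1 fixes V_0 = 10 V.
KCL at each unknown node (sum of currents leaving = 0; resistances in Ω):
  Node 1: (V_1 - 10)/390 + (V_1 - 0)/20000 + (V_1 - 0)/180 = 0
Collecting terms: 0.00817 × V_1 = 0.02564  =>  V_1 = 3.139 V
I_R2 = (V_1 - V_2)/R2 = (3.139 - 0)/20000 = 0.0001569 A
|I_R2| = 0.0001569 A

Final answer: |I_R2| = 0.0001569 A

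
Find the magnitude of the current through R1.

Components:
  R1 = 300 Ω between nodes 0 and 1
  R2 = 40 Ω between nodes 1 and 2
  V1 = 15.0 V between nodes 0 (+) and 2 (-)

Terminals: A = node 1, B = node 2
Nodal analysis, taking node 2 as the 0 V reference.
Source V1 fixes V_0 = 15 V.
KCL at each unknown node (sum of currents leaving = 0; resistances in Ω):
  Node 1: (V_1 - 15)/300 + (V_1 - 0)/40 = 0
Collecting terms: 0.02833 × V_1 = 0.05  =>  V_1 = 1.765 V
I_R1 = (V_0 - V_1)/R1 = (15 - 1.765)/300 = 0.04412 A
|I_R1| = 0.04412 A

Final answer: |I_R1| = 0.04412 A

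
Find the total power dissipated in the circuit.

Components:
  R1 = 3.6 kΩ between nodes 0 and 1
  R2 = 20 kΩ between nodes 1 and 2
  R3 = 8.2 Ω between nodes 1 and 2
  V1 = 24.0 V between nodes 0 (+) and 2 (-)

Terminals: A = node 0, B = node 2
Nodal analysis, taking node 2 as the 0 V reference.
Source V1 fixes V_0 = 24 V.
KCL at each unknown node (sum of currents leaving = 0; resistances in Ω):
  Node 1: (V_1 - 24)/3600 + (V_1 - 0)/20000 + (V_1 - 0)/8.2 = 0
Collecting terms: 0.1223 × V_1 = 0.006667  =>  V_1 = 0.05452 V
Power in each resistor, P = (ΔV)²/R:
  P_R1 = (24 - 0.05452)²/3600 = 0.1593 W
  P_R2 = (0.05452 - 0)²/20000 = 0.0000001486 W
  P_R3 = (0.05452 - 0)²/8.2 = 0.0003625 W
P_total = P_R1 + P_R2 + P_R3 = 0.1596 W

Final answer: 0.1596 W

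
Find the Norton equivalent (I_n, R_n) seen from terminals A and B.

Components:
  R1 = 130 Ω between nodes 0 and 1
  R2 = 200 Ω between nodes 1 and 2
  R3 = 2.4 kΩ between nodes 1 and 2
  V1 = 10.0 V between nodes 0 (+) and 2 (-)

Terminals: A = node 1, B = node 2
Find the Thévenin equivalent first; then I_n = V_th/R_th and R_n = R_th.
Step 1 — V_th is the open-circuit voltage V_A - V_B (nothing connected across the terminals).
Nodal analysis, taking node 2 as the 0 V reference.
Source V1 fixes V_0 = 10 V.
KCL at each unknown node (sum of currents leaving = 0; resistances in Ω):
  Node 1: (V_1 - 10)/130 + (V_1 - 0)/200 + (V_1 - 0)/2400 = 0
Collecting terms: 0.01311 × V_1 = 0.07692  =>  V_1 = 5.868 V
V_th = V_1 - V_2 = 5.868 - 0 = 5.868 V
Step 2 — R_th: zero the source — replace V1 by a short circuit (node 2 merges into node 0) — and find the resistance seen between A (node 1) and B (node 0).
Reduce the network between node 1 (A) and node 0 (B) by series/parallel combination:
  Rp1 = R1 ‖ R2 ‖ R3 (parallel, all between nodes 0 and 1) = 1/(1/130 + 1/200 + 1/2400) = 76.28 Ω
R_th = 76.28 Ω
I_n = V_th/R_th = 5.868/76.28 = 0.07692 A, and R_n = R_th = 76.28 Ω

Final answer: I_n = 0.07692 A, R_n = 76.28 Ω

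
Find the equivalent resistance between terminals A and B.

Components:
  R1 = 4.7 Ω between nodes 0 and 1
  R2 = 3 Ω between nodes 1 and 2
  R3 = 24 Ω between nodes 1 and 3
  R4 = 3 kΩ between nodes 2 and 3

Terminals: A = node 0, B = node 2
Reduce the network between node 0 (A) and node 2 (B) by series/parallel combination:
  Rs1 = R3 + R4 (series, joined only at node 3) = 24 + 3000 = 3024 Ω
  Rp1 = R2 ‖ Rs1 (parallel, both between nodes 1 and 2) = 1/(1/3 + 1/3024) = 2.997 Ω
  Rs2 = R1 + Rp1 (series, joined only at node 1) = 4.7 + 2.997 = 7.697 Ω
R_eq = 7.697 Ω

Final answer: 7.697 Ω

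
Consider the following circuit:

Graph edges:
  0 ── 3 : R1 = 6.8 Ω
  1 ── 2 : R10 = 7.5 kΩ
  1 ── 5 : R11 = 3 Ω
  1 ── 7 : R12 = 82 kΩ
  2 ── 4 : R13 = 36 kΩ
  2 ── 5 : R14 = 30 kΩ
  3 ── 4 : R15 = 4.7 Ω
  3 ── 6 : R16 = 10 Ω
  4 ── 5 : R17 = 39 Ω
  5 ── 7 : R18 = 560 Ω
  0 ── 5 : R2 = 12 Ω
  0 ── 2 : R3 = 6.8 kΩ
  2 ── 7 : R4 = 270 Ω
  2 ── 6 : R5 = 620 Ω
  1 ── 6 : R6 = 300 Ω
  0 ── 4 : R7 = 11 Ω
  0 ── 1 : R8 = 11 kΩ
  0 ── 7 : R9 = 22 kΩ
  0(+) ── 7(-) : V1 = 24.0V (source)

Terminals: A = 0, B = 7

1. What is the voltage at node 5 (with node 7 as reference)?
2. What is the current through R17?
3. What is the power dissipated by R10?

Nodal analysis, taking node 7 as the 0 V reference.
Source V1 fixes V_0 = 24 V.
KCL at each unknown node (sum of currents leaving = 0; resistances in Ω):
  Node 1: (V_1 - V_6)/300 + (V_1 - 24)/11000 + (V_1 - V_2)/7500 + (V_1 - V_5)/3 + (V_1 - 0)/82000 = 0
  Node 2: (V_2 - 24)/6800 + (V_2 - 0)/270 + (V_2 - V_6)/620 + (V_2 - V_1)/7500 + (V_2 - V_4)/36000 + (V_2 - V_5)/30000 = 0
  Node 3: (V_3 - 24)/6.8 + (V_3 - V_4)/4.7 + (V_3 - V_6)/10 = 0
  Node 4: (V_4 - 24)/11 + (V_4 - V_2)/36000 + (V_4 - V_3)/4.7 + (V_4 - V_5)/39 = 0
  Node 5: (V_5 - 24)/12 + (V_5 - V_1)/3 + (V_5 - V_2)/30000 + (V_5 - V_4)/39 + (V_5 - 0)/560 = 0
  Node 6: (V_6 - V_2)/620 + (V_6 - V_1)/300 + (V_6 - V_3)/10 = 0
Collecting terms (coefficients in siemens):
  0.3369·V_1 - 0.0001333·V_2 - 0.3333·V_5 - 0.003333·V_6 = 0.002182
  0.005658·V_2 - 0.0001333·V_1 - 0.00002778·V_4 - 0.00003333·V_5 - 0.001613·V_6 = 0.003529
  0.4598·V_3 - 0.2128·V_4 - 0.1·V_6 = 3.529
  0.3293·V_4 - 0.00002778·V_2 - 0.2128·V_3 - 0.02564·V_5 = 2.182
  0.4441·V_5 - 0.3333·V_1 - 0.00003333·V_2 - 0.02564·V_4 = 2
  0.1049·V_6 - 0.003333·V_1 - 0.001613·V_2 - 0.1·V_3 = 0
Solving these 6 simultaneous equations (Gaussian elimination) gives:
  V_1 = 23.55 V, V_2 = 8.163 V, V_3 = 23.85 V, V_4 = 23.87 V
  V_5 = 23.56 V, V_6 = 23.6 V
Part 1:
  Read off the nodal solution: V_5 = 23.56 V
Part 2:
  I_R17 = (V_4 - V_5)/R17 = (23.87 - 23.56)/39 = 0.007961 A
  Magnitude: I_R17 = 0.007961 A
Part 3:
  I_R10 = (V_1 - V_2)/R10 = (23.55 - 8.163)/7500 = 0.002052 A
  P_R10 = I_R10² × R10 = (0.002052)² × 7500 = 0.03158 W

Final answers:
1. V_5 = 23.56 V
2. I_R17 = 0.007961 A
3. P_R10 = 0.03158 W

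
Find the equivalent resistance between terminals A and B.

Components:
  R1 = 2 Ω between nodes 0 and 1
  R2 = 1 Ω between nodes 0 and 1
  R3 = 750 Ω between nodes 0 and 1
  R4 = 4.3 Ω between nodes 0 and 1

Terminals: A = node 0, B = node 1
Reduce the network between node 0 (A) and node 1 (B) by series/parallel combination:
  Rp1 = R1 ‖ R2 ‖ R3 ‖ R4 (parallel, all between nodes 0 and 1) = 1/(1/2 + 1/1 + 1/750 + 1/4.3) = 0.5767 Ω
R_eq = 0.5767 Ω

Final answer: 0.5767 Ω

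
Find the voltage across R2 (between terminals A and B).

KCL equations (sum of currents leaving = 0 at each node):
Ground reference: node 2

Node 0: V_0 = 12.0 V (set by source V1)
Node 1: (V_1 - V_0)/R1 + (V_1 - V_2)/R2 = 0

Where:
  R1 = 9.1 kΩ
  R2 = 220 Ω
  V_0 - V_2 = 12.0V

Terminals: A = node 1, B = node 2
R1 and R2 are in series across V1 (node 0 → node 1 → node 2), and the output A–B is taken across R2, so this is a voltage divider.
Series current: I = V1/(R1 + R2) = 12/(9100 + 220) = 12/9320 = 0.001288 A
V_R2 = I × R2 = V1 × R2/(R1 + R2) = 12 × 220/9320 = 0.2833 V

Final answer: 0.2833 V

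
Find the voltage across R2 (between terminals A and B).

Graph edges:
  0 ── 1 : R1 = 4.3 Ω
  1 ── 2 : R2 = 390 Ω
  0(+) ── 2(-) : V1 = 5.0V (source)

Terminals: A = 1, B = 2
R1 and R2 are in series across V1 (node 0 → node 1 → node 2), and the output A–B is taken across R2, so this is a voltage divider.
Series current: I = V1/(R1 + R2) = 5/(4.3 + 390) = 5/394.3 = 0.01268 A
V_R2 = I × R2 = V1 × R2/(R1 + R2) = 5 × 390/394.3 = 4.945 V

Final answer: 4.945 V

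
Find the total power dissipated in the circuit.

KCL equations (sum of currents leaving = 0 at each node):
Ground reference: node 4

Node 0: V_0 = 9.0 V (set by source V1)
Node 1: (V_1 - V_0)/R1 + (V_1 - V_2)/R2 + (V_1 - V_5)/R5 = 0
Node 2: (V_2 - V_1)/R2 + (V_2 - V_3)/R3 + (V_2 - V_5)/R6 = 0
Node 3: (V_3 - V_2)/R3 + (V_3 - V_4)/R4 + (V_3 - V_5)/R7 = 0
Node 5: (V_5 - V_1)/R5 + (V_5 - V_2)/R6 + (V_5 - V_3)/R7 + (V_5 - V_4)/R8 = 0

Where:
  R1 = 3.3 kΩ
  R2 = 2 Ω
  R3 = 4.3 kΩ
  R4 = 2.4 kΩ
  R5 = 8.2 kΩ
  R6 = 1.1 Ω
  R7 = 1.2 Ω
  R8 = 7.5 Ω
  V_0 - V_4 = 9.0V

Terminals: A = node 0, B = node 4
Nodal analysis, taking node 4 as the 0 V reference.
Source V1 fixes V_0 = 9 V.
KCL at each unknown node (sum of currents leaving = 0; resistances in Ω):
  Node 1: (V_1 - 9)/3300 + (V_1 - V_2)/2 + (V_1 - V_5)/8200 = 0
  Node 2: (V_2 - V_1)/2 + (V_2 - V_3)/4300 + (V_2 - V_5)/1.1 = 0
  Node 3: (V_3 - V_2)/4300 + (V_3 - 0)/2400 + (V_3 - V_5)/1.2 = 0
  Node 5: (V_5 - V_1)/8200 + (V_5 - V_2)/1.1 + (V_5 - V_3)/1.2 + (V_5 - 0)/7.5 = 0
Collecting terms (coefficients in siemens):
  0.5004·V_1 - 0.5·V_2 - 0.000122·V_5 = 0.002727
  1.409·V_2 - 0.5·V_1 - 0.0002326·V_3 - 0.9091·V_5 = 0
  0.834·V_3 - 0.0002326·V_2 - 0.8333·V_5 = 0
  1.876·V_5 - 0.000122·V_1 - 0.9091·V_2 - 0.8333·V_3 = 0
Solving these 4 simultaneous equations (Gaussian elimination) gives:
  V_1 = 0.02875 V, V_2 = 0.02331 V, V_3 = 0.02032 V, V_5 = 0.02033 V
Power in each resistor, P = (ΔV)²/R:
  P_R1 = (9 - 0.02875)²/3300 = 0.02439 W
  P_R2 = (0.02875 - 0.02331)²/2 = 0.00001477 W
  P_R3 = (0.02331 - 0.02032)²/4300 = 0.00000000209 W
  P_R4 = (0.02032 - 0)²/2400 = 0.000000172 W
  P_R5 = (0.02875 - 0.02033)²/8200 = 0.000000008653 W
  P_R6 = (0.02331 - 0.02033)²/1.1 = 0.000008119 W
  P_R7 = (0.02032 - 0.02033)²/1.2 = 0.00000000007241 W
  P_R8 = (0 - 0.02033)²/7.5 = 0.00005508 W
P_total = P_R1 + P_R2 + P_R3 + P_R4 + P_R5 + P_R6 + P_R7 + P_R8 = 0.02447 W

Final answer: 0.02447 W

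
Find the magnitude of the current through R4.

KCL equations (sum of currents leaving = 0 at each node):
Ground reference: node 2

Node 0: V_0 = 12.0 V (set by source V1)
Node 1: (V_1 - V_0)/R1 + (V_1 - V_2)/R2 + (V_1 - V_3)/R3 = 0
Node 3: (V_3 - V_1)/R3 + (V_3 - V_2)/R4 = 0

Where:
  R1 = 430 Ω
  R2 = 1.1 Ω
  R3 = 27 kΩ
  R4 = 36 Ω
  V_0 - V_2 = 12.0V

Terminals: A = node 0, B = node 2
Nodal analysis, taking node 2 as the 0 V reference.
Source V1 fixes V_0 = 12 V.
KCL at each unknown node (sum of currents leaving = 0; resistances in Ω):
  Node 1: (V_1 - 12)/430 + (V_1 - 0)/1.1 + (V_1 - V_3)/27000 = 0
  Node 3: (V_3 - V_1)/27000 + (V_3 - 0)/36 = 0
Collecting terms (coefficients in siemens):
  0.9115·V_1 - 0.00003704·V_3 = 0.02791
  0.02781·V_3 - 0.00003704·V_1 = 0
Determinant D = (0.9115)(0.02781) - (-0.00003704)(-0.00003704) = 0.02535
V_1 = [(0.02791)(0.02781) - (-0.00003704)(0)]/D = 0.03062 V
V_3 = [(0.9115)(0) - (0.02791)(-0.00003704)]/D = 0.00004077 V
I_R4 = (V_2 - V_3)/R4 = (0 - 0.00004077)/36 = -0.000001132 A
|I_R4| = 0.000001132 A

Final answer: |I_R4| = 1.132e-06 A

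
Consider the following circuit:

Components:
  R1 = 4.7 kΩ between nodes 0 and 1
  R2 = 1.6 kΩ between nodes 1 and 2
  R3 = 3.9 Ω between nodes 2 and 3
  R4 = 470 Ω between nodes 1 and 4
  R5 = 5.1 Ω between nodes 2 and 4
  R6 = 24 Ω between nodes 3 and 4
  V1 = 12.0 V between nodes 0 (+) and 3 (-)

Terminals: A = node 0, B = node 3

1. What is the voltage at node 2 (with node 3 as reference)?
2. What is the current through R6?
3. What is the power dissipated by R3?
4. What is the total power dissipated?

Nodal analysis, taking node 3 as the 0 V reference.
Source V1 fixes V_0 = 12 V.
KCL at each unknown node (sum of currents leaving = 0; resistances in Ω):
  Node 1: (V_1 - 12)/4700 + (V_1 - V_2)/1600 + (V_1 - V_4)/470 = 0
  Node 2: (V_2 - V_1)/1600 + (V_2 - 0)/3.9 + (V_2 - V_4)/5.1 = 0
  Node 4: (V_4 - V_1)/470 + (V_4 - V_2)/5.1 + (V_4 - 0)/24 = 0
Collecting terms (coefficients in siemens):
  0.002965·V_1 - 0.000625·V_2 - 0.002128·V_4 = 0.002553
  0.4531·V_2 - 0.000625·V_1 - 0.1961·V_4 = 0
  0.2399·V_4 - 0.002128·V_1 - 0.1961·V_2 = 0
Solving these 3 simultaneous equations (Gaussian elimination) gives:
  V_1 = 0.8722 V, V_2 = 0.007041 V, V_4 = 0.01349 V
Part 1:
  Read off the nodal solution: V_2 = 0.007041 V
Part 2:
  I_R6 = (V_3 - V_4)/R6 = (0 - 0.01349)/24 = -0.0005622 A
  Magnitude: I_R6 = 0.0005622 A
Part 3:
  I_R3 = (V_2 - V_3)/R3 = (0.007041 - 0)/3.9 = 0.001805 A
  P_R3 = I_R3² × R3 = (0.001805)² × 3.9 = 0.00001271 W
Part 4:
  Power in each resistor, P = (ΔV)²/R:
    P_R1 = (12 - 0.8722)²/4700 = 0.02635 W
    P_R2 = (0.8722 - 0.007041)²/1600 = 0.0004678 W
    P_R3 = (0.007041 - 0)²/3.9 = 0.00001271 W
    P_R4 = (0.8722 - 0.01349)²/470 = 0.001569 W
    P_R5 = (0.007041 - 0.01349)²/5.1 = 0.000008158 W
    P_R6 = (0 - 0.01349)²/24 = 0.000007584 W
  P_total = P_R1 + P_R2 + P_R3 + P_R4 + P_R5 + P_R6 = 0.02841 W

Final answers:
1. V_2 = 0.007041 V
2. I_R6 = 0.0005622 A
3. P_R3 = 1.271e-05 W
4. P_total = 0.02841 W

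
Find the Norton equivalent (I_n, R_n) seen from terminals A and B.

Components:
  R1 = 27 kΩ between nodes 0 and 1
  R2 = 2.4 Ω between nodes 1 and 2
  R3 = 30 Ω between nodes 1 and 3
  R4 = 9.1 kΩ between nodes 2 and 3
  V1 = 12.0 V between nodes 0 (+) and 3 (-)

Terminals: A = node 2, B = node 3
Find the Thévenin equivalent first; then I_n = V_th/R_th and R_n = R_th.
Step 1 — V_th is the open-circuit voltage V_A - V_B (nothing connected across the terminals).
Nodal analysis, taking node 3 as the 0 V reference.
Source V1 fixes V_0 = 12 V.
KCL at each unknown node (sum of currents leaving = 0; resistances in Ω):
  Node 1: (V_1 - 12)/27000 + (V_1 - V_2)/2.4 + (V_1 - 0)/30 = 0
  Node 2: (V_2 - V_1)/2.4 + (V_2 - 0)/9100 = 0
Collecting terms (coefficients in siemens):
  0.45·V_1 - 0.4167·V_2 = 0.0004444
  0.4168·V_2 - 0.4167·V_1 = 0
Determinant D = (0.45)(0.4168) - (-0.4167)(-0.4167) = 0.01395
V_1 = [(0.0004444)(0.4168) - (-0.4167)(0)]/D = 0.01327 V
V_2 = [(0.45)(0) - (0.0004444)(-0.4167)]/D = 0.01327 V
V_th = V_2 - V_3 = 0.01327 - 0 = 0.01327 V
Step 2 — R_th: zero the source — replace V1 by a short circuit (node 3 merges into node 0) — and find the resistance seen between A (node 2) and B (node 0).
Reduce the network between node 2 (A) and node 0 (B) by series/parallel combination:
  Rp1 = R1 ‖ R3 (parallel, both between nodes 0 and 1) = 1/(1/27000 + 1/30) = 29.97 Ω
  Rs1 = R2 + Rp1 (series, joined only at node 1) = 2.4 + 29.97 = 32.37 Ω
  Rp2 = R4 ‖ Rs1 (parallel, both between nodes 0 and 2) = 1/(1/9100 + 1/32.37) = 32.25 Ω
R_th = 32.25 Ω
I_n = V_th/R_th = 0.01327/32.25 = 0.0004115 A, and R_n = R_th = 32.25 Ω

Final answer: I_n = 0.0004115 A, R_n = 32.25 Ω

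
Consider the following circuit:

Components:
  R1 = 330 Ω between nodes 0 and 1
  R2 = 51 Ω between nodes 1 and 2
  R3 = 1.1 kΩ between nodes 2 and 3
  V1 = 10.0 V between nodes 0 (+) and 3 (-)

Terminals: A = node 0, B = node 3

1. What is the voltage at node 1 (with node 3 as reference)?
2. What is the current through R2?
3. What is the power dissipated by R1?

Nodal analysis, taking node 3 as the 0 V reference.
Source V1 fixes V_0 = 10 V.
KCL at each unknown node (sum of currents leaving = 0; resistances in Ω):
  Node 1: (V_1 - 10)/330 + (V_1 - V_2)/51 = 0
  Node 2: (V_2 - V_1)/51 + (V_2 - 0)/1100 = 0
Collecting terms (coefficients in siemens):
  0.02264·V_1 - 0.01961·V_2 = 0.0303
  0.02052·V_2 - 0.01961·V_1 = 0
Determinant D = (0.02264)(0.02052) - (-0.01961)(-0.01961) = 0.00008
V_1 = [(0.0303)(0.02052) - (-0.01961)(0)]/D = 7.772 V
V_2 = [(0.02264)(0) - (0.0303)(-0.01961)]/D = 7.427 V
Part 1:
  Read off the nodal solution: V_1 = 7.772 V
Part 2:
  I_R2 = (V_1 - V_2)/R2 = (7.772 - 7.427)/51 = 0.006752 A
  Magnitude: I_R2 = 0.006752 A
Part 3:
  I_R1 = (V_0 - V_1)/R1 = (10 - 7.772)/330 = 0.006752 A
  P_R1 = I_R1² × R1 = (0.006752)² × 330 = 0.01505 W

Final answers:
1. V_1 = 7.772 V
2. I_R2 = 0.006752 A
3. P_R1 = 0.01505 W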